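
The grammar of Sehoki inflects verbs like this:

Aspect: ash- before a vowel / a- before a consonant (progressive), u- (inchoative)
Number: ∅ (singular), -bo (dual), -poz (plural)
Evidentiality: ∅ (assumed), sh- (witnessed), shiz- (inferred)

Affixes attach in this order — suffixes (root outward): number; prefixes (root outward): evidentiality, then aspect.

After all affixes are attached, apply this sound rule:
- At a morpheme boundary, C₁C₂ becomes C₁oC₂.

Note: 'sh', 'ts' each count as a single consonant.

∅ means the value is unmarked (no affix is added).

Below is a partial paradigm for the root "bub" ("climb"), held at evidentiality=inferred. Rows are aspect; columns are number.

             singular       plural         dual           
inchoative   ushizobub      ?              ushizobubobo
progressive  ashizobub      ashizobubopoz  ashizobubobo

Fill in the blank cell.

ushizobubopoz

Attach evidentiality inferred shiz- → shizbub.
Attach number plural -poz → shizbubpoz.
Attach aspect inchoative u- → ushizbubpoz.
Apply epenthesis: ushizbubpoz → ushizobubopoz.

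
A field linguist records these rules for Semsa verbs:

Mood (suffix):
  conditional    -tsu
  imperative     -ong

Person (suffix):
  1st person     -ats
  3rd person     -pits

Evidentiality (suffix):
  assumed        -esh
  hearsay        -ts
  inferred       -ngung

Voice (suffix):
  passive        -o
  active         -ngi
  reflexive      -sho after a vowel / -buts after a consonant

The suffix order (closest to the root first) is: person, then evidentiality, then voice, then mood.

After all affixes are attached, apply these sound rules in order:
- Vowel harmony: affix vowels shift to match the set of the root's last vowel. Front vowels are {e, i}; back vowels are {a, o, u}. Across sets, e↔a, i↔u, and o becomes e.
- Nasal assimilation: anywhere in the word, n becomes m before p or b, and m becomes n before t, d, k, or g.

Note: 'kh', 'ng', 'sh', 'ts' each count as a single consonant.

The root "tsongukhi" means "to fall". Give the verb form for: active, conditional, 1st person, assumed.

Attach person 1st person -ats → tsongukhiats.
Attach evidentiality assumed -esh → tsongukhiatsesh.
Attach voice active -ngi → tsongukhiatseshngi.
Attach mood conditional -tsu → tsongukhiatseshngitsu.
Apply vowel harmony: tsongukhiatseshngitsu → tsongukhietseshngitsi.
Nasal assimilation: no change.

tsongukhietseshngitsi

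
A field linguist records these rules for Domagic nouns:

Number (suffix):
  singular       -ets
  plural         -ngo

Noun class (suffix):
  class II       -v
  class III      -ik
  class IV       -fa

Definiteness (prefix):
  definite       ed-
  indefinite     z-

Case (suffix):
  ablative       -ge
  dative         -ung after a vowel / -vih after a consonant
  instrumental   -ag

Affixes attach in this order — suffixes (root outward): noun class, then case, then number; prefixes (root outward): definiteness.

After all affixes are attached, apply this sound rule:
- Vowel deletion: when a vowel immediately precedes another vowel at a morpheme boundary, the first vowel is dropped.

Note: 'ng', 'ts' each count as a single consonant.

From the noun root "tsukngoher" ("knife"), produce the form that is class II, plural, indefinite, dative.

Attach noun class class II -v → tsukngoherv.
Attach case dative -vih (after consonant 'v') → tsukngohervvih.
Attach definiteness indefinite z- → ztsukngohervvih.
Attach number plural -ngo → ztsukngohervvihngo.
Vowel deletion: no change.

ztsukngohervvihngo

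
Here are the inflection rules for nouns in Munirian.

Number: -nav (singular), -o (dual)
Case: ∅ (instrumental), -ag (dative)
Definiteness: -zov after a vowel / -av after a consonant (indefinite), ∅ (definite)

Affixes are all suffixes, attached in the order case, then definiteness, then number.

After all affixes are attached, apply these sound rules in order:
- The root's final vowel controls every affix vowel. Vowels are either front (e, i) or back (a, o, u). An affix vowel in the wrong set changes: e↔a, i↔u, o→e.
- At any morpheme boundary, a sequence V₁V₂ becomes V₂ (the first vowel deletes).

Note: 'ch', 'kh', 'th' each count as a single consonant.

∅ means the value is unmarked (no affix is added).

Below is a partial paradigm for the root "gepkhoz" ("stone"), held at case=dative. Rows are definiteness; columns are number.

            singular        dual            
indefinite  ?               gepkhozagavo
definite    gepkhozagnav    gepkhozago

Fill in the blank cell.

gepkhozagavnav

Attach case dative -ag → gepkhozag.
Attach definiteness indefinite -av (after consonant 'g') → gepkhozagav.
Attach number singular -nav → gepkhozagavnav.
Vowel harmony: no change.
Vowel deletion: no change.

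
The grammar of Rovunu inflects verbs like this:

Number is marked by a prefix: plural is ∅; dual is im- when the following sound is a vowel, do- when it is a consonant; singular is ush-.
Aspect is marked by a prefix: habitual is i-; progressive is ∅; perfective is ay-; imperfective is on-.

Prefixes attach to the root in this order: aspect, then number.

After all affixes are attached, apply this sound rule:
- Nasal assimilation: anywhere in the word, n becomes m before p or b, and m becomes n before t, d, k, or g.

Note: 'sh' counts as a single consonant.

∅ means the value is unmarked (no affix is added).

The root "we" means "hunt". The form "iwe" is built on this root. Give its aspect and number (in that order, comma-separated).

habitual, plural

Segment: i-we.
aspect: i- → habitual.
number: ∅ → plural.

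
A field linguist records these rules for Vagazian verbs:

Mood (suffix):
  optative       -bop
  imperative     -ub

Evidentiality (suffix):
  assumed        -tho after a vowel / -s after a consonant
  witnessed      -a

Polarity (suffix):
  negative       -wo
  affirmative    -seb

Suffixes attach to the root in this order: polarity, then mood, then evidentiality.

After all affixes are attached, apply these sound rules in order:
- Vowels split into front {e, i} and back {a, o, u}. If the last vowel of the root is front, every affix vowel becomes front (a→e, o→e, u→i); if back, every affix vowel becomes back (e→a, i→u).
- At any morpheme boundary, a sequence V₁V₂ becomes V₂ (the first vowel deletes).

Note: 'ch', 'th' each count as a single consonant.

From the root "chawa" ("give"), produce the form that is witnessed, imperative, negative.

chawawuba

Attach polarity negative -wo → chawawo.
Attach mood imperative -ub → chawawoub.
Attach evidentiality witnessed -a → chawawouba.
Vowel harmony: no change.
Apply vowel deletion: chawawouba → chawawuba.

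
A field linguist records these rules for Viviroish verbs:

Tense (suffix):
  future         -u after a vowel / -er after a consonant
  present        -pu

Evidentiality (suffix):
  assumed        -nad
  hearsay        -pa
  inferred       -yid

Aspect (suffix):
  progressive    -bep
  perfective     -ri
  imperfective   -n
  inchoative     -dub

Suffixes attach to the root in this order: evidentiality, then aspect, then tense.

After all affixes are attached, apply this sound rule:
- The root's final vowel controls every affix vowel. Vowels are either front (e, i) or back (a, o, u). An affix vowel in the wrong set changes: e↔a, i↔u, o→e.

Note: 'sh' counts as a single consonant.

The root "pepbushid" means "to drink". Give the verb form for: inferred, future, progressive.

Attach evidentiality inferred -yid → pepbushidyid.
Attach aspect progressive -bep → pepbushidyidbep.
Attach tense future -er (after consonant 'p') → pepbushidyidbeper.
Vowel harmony: no change.

pepbushidyidbeper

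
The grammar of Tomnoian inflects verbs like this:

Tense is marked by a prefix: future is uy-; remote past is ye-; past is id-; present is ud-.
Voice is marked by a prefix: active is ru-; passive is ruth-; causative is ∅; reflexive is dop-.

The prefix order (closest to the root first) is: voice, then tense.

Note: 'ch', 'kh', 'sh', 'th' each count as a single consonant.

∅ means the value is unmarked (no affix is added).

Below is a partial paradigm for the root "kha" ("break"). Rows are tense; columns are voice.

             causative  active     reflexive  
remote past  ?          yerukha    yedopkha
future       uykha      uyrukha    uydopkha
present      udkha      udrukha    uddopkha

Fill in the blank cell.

yekha

voice = causative: zero marking, form stays kha.
Attach tense remote past ye- → yekha.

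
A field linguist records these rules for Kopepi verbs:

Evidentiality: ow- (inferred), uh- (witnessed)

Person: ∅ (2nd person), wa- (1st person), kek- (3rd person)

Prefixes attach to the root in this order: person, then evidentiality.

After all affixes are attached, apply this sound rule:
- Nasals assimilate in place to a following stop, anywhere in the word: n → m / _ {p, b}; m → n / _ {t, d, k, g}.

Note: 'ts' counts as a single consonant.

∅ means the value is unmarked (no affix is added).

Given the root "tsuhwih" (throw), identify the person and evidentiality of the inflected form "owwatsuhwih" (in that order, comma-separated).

Segment: ow-wa-tsuhwih.
person: wa- → 1st person.
evidentiality: ow- → inferred.

1st person, inferred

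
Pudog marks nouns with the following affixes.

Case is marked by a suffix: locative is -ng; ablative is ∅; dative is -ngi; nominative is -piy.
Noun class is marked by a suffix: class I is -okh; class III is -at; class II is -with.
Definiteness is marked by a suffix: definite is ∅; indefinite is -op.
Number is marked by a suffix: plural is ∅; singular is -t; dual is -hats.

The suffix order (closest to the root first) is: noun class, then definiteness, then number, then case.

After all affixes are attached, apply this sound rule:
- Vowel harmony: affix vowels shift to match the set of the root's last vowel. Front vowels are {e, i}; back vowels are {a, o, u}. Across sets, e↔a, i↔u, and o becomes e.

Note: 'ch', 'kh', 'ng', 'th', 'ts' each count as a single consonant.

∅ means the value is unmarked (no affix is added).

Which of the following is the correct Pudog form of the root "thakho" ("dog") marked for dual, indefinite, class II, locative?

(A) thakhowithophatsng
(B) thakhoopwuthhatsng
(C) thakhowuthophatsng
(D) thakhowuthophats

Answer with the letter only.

C

Attach noun class class II -with → thakhowith.
Attach definiteness indefinite -op → thakhowithop.
Attach number dual -hats → thakhowithophats.
Attach case locative -ng → thakhowithophatsng.
Apply vowel harmony: thakhowithophatsng → thakhowuthophatsng.
So the correct form is thakhowuthophatsng, option (C).
(A) thakhowithophatsng is wrong: it fails to apply the sound rule(s).
(B) thakhoopwuthhatsng is wrong: it has the affixes in the wrong order.
(D) thakhowuthophats is wrong: it uses ablative instead of locative for case.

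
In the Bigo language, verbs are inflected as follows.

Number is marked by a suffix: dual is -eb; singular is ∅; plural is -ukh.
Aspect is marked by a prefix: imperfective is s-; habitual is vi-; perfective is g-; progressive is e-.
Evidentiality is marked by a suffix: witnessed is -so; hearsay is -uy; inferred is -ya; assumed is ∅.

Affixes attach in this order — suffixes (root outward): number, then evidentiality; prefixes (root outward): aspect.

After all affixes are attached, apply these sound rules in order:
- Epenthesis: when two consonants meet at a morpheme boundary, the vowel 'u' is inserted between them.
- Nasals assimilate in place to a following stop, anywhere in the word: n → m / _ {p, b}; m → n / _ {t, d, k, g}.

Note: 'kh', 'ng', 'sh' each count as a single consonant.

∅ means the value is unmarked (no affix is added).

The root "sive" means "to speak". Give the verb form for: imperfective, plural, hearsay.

susiveukhuy

Attach number plural -ukh → siveukh.
Attach aspect imperfective s- → ssiveukh.
Attach evidentiality hearsay -uy → ssiveukhuy.
Apply epenthesis: ssiveukhuy → susiveukhuy.
Nasal assimilation: no change.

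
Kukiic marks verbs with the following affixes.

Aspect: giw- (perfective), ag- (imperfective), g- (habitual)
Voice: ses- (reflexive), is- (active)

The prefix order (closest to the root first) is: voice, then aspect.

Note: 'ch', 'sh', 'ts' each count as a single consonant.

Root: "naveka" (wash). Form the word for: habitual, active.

gisnaveka

Attach voice active is- → isnaveka.
Attach aspect habitual g- → gisnaveka.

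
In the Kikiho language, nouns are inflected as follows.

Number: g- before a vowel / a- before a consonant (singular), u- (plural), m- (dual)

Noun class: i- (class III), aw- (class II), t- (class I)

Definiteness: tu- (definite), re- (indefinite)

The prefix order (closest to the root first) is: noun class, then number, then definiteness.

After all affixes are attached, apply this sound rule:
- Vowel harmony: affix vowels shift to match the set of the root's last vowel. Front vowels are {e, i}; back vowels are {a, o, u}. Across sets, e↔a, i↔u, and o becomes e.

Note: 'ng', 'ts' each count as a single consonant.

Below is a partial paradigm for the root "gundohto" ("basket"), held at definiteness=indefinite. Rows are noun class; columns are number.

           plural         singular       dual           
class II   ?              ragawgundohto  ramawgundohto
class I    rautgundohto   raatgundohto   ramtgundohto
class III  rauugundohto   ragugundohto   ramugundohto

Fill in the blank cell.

Attach noun class class II aw- → awgundohto.
Attach number plural u- → uawgundohto.
Attach definiteness indefinite re- → reuawgundohto.
Apply vowel harmony: reuawgundohto → rauawgundohto.

rauawgundohto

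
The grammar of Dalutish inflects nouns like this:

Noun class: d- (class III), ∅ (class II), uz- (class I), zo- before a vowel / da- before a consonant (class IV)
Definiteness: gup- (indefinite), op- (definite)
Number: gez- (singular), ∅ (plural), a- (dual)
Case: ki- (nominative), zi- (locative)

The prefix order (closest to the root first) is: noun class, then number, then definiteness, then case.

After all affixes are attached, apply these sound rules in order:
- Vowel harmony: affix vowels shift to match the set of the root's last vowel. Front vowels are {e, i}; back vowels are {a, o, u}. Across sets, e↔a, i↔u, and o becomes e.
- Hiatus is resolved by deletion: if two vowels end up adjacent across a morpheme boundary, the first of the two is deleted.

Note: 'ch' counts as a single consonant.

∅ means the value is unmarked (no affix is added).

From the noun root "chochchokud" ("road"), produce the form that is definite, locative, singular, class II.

noun class = class II: zero marking, form stays chochchokud.
Attach number singular gez- → gezchochchokud.
Attach definiteness definite op- → opgezchochchokud.
Attach case locative zi- → ziopgezchochchokud.
Apply vowel harmony: ziopgezchochchokud → zuopgazchochchokud.
Apply vowel deletion: zuopgazchochchokud → zopgazchochchokud.

zopgazchochchokud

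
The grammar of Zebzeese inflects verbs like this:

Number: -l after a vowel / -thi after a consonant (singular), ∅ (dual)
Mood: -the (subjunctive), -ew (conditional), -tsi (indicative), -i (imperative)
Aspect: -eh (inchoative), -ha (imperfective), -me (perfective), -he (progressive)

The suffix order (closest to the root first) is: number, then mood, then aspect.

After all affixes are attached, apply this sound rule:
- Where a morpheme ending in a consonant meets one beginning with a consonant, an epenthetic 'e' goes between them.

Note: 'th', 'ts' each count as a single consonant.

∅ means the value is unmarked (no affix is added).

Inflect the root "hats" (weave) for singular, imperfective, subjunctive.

Attach number singular -thi (after consonant 'ts') → hatsthi.
Attach mood subjunctive -the → hatsthithe.
Attach aspect imperfective -ha → hatsthitheha.
Apply epenthesis: hatsthitheha → hatsethitheha.

hatsethitheha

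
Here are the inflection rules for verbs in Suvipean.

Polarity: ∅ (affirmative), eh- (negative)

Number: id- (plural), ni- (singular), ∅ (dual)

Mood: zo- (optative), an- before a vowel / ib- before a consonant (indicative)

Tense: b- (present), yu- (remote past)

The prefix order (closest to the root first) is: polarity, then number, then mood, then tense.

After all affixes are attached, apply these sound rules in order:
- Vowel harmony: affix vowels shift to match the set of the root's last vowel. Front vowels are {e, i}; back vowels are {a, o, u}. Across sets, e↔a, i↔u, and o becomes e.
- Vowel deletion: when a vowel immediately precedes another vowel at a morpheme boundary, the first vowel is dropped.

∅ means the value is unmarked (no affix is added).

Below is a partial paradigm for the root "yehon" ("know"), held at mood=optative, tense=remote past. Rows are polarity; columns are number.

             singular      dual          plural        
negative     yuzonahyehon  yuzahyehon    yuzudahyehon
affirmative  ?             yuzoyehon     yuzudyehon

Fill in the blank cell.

yuzonuyehon

polarity = affirmative: zero marking, form stays yehon.
Attach number singular ni- → niyehon.
Attach mood optative zo- → zoniyehon.
Attach tense remote past yu- → yuzoniyehon.
Apply vowel harmony: yuzoniyehon → yuzonuyehon.
Vowel deletion: no change.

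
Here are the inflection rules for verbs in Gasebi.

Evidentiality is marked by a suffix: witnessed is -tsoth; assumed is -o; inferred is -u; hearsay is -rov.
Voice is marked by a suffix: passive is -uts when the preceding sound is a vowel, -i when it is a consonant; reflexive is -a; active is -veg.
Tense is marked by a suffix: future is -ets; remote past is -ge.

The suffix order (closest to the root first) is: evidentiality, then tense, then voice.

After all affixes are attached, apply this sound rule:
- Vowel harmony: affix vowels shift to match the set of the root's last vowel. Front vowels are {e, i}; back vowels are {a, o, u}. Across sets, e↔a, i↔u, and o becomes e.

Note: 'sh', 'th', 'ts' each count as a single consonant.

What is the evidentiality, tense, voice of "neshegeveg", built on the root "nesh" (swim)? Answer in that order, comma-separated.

Segment: nesh-o-ge-veg.
evidentiality: -o → assumed.
tense: -ge → remote past.
voice: -veg → active.

assumed, remote past, active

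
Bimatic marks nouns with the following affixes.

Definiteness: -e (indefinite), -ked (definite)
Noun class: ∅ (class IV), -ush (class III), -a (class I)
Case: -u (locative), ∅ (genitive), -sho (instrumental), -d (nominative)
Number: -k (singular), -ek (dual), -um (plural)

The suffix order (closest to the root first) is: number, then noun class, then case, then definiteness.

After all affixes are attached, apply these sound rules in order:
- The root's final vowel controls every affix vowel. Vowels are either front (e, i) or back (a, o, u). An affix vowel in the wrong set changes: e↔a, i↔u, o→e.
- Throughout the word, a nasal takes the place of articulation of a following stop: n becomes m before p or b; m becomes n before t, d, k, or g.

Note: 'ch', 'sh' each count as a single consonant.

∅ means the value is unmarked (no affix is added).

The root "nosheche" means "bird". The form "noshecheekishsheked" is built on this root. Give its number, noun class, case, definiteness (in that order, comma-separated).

Segment: nosheche-ek-ush-sho-ked.
number: -ek → dual.
noun class: -ush → class III.
case: -sho → instrumental.
definiteness: -ked → definite.

dual, class III, instrumental, definite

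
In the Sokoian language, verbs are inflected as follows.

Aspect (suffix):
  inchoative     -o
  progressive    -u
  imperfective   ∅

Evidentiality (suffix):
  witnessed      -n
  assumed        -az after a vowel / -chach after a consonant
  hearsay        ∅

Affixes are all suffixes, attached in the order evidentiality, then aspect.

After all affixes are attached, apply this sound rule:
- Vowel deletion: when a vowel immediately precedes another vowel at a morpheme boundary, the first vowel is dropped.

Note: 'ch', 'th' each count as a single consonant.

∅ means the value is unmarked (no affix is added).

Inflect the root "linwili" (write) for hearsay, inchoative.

evidentiality = hearsay: zero marking, form stays linwili.
Attach aspect inchoative -o → linwilio.
Apply vowel deletion: linwilio → linwilo.

linwilo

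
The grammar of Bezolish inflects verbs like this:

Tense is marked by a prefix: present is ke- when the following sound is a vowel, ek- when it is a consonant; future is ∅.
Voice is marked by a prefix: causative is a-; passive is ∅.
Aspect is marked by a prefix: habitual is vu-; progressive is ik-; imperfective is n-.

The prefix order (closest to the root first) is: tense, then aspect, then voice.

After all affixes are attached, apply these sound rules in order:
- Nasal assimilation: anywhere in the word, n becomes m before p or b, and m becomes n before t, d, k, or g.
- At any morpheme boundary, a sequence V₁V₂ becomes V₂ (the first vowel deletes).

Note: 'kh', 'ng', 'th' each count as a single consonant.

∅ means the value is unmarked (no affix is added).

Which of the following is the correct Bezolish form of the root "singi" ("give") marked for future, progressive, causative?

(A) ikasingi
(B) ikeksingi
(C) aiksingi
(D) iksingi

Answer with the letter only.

tense = future: zero marking, form stays singi.
Attach aspect progressive ik- → iksingi.
Attach voice causative a- → aiksingi.
Nasal assimilation: no change.
Apply vowel deletion: aiksingi → iksingi.
So the correct form is iksingi, option (D).
(C) aiksingi is wrong: it fails to apply the sound rule(s).
(B) ikeksingi is wrong: it uses present instead of future for tense.
(A) ikasingi is wrong: it has the affixes in the wrong order.

D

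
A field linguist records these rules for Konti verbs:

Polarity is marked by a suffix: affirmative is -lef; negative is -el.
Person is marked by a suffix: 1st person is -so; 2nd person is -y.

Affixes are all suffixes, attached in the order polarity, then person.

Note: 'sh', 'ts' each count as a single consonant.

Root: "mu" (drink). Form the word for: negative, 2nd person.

muely

Attach polarity negative -el → muel.
Attach person 2nd person -y → muely.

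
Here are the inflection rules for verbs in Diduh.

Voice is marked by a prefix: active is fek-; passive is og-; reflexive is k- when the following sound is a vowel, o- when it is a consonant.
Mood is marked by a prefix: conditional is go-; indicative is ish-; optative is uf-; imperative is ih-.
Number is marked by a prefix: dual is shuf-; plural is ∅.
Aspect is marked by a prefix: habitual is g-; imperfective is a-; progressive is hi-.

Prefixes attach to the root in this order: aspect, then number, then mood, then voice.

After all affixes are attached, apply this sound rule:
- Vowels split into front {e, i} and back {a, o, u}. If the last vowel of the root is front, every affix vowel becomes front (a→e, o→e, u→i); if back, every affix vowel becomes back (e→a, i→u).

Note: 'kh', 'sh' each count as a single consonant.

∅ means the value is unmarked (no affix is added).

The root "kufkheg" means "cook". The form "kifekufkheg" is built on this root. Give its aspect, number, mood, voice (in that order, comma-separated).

Segment: k-uf-a-kufkheg.
aspect: a- → imperfective.
number: ∅ → plural.
mood: uf- → optative.
voice: k/o- → reflexive.

imperfective, plural, optative, reflexive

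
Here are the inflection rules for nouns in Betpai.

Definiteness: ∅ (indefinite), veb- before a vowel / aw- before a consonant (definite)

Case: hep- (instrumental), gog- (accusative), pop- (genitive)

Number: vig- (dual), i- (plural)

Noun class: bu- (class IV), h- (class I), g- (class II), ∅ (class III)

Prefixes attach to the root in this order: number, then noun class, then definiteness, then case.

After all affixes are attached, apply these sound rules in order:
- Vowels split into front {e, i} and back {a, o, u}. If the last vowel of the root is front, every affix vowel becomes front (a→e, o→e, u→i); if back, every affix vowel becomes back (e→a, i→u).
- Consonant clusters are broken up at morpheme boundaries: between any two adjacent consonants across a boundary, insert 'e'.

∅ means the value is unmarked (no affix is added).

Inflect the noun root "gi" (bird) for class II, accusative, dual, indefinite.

gegegevigegi

Attach number dual vig- → viggi.
Attach noun class class II g- → gviggi.
definiteness = indefinite: zero marking, form stays gviggi.
Attach case accusative gog- → goggviggi.
Apply vowel harmony: goggviggi → geggviggi.
Apply epenthesis: geggviggi → gegegevigegi.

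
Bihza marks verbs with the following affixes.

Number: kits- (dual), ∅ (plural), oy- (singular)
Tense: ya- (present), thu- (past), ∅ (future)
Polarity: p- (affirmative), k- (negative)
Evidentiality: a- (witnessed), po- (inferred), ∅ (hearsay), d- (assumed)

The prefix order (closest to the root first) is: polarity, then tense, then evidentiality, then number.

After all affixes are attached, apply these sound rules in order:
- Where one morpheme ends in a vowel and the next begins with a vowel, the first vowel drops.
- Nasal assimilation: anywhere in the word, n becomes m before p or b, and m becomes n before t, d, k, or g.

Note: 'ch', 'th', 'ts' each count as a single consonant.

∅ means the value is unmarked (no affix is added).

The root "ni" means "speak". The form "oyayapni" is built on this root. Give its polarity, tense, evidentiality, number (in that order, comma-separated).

affirmative, present, witnessed, singular

Segment: oy-a-ya-p-ni.
polarity: p- → affirmative.
tense: ya- → present.
evidentiality: a- → witnessed.
number: oy- → singular.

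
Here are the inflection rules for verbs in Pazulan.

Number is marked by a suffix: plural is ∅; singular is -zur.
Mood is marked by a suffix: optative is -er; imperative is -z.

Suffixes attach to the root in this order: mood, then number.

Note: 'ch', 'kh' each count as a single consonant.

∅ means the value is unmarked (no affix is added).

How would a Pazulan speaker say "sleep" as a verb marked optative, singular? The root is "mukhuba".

mukhubaerzur

Attach mood optative -er → mukhubaer.
Attach number singular -zur → mukhubaerzur.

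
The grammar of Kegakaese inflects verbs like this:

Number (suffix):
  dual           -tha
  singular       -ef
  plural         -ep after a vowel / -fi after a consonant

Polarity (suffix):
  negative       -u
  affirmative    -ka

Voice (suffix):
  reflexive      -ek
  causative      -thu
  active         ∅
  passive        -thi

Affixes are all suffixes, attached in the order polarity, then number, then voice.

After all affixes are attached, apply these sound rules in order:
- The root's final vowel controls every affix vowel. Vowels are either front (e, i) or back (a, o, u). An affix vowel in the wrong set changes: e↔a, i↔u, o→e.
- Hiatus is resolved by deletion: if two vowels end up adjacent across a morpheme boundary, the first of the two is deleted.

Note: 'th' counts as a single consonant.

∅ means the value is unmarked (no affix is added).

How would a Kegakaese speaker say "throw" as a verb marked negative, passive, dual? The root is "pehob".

pehobuthathu

Attach polarity negative -u → pehobu.
Attach number dual -tha → pehobutha.
Attach voice passive -thi → pehobuthathi.
Apply vowel harmony: pehobuthathi → pehobuthathu.
Vowel deletion: no change.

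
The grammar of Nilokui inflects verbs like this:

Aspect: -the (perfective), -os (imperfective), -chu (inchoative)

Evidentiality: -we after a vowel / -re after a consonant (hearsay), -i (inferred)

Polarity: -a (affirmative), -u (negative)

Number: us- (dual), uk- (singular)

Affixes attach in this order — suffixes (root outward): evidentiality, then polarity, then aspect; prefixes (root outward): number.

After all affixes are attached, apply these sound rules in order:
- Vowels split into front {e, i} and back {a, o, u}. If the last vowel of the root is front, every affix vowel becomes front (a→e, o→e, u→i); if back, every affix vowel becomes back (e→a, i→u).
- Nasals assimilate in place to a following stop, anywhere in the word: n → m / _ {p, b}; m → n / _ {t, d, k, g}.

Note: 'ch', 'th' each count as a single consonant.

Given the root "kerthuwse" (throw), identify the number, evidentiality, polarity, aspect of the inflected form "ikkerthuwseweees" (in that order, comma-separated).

Segment: uk-kerthuwse-we-a-os.
number: uk- → singular.
evidentiality: -we/re → hearsay.
polarity: -a → affirmative.
aspect: -os → imperfective.

singular, hearsay, affirmative, imperfective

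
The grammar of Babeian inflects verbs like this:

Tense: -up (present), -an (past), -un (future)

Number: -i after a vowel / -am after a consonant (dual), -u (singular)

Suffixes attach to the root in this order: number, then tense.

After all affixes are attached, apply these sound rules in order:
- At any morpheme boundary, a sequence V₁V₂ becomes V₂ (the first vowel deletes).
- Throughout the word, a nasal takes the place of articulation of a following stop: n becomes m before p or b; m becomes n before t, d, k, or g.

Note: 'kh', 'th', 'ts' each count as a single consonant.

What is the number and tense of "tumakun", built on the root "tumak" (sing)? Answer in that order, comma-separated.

Segment: tumak-u-un.
number: -u → singular.
tense: -un → future.

singular, future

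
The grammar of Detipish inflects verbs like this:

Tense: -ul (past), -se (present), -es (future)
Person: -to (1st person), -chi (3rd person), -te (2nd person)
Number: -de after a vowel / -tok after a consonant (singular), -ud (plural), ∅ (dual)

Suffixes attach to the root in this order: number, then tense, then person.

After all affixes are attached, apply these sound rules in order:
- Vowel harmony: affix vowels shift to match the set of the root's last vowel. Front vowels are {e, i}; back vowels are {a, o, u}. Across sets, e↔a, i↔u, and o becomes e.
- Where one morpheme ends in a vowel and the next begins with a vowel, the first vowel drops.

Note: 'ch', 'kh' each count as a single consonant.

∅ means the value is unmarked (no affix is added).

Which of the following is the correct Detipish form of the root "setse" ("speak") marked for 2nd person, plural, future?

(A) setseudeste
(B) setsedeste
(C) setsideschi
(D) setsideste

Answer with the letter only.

Attach number plural -ud → setseud.
Attach tense future -es → setseudes.
Attach person 2nd person -te → setseudeste.
Apply vowel harmony: setseudeste → setseideste.
Apply vowel deletion: setseideste → setsideste.
So the correct form is setsideste, option (D).
(B) setsedeste is wrong: it uses singular instead of plural for number.
(A) setseudeste is wrong: it fails to apply the sound rule(s).
(C) setsideschi is wrong: it uses 3rd person instead of 2nd person for person.

D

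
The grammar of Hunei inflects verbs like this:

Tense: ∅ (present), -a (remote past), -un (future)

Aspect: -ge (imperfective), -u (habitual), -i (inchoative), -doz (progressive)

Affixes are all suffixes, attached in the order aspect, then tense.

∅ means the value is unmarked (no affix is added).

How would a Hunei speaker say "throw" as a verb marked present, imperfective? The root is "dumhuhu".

dumhuhuge

Attach aspect imperfective -ge → dumhuhuge.
tense = present: zero marking, form stays dumhuhuge.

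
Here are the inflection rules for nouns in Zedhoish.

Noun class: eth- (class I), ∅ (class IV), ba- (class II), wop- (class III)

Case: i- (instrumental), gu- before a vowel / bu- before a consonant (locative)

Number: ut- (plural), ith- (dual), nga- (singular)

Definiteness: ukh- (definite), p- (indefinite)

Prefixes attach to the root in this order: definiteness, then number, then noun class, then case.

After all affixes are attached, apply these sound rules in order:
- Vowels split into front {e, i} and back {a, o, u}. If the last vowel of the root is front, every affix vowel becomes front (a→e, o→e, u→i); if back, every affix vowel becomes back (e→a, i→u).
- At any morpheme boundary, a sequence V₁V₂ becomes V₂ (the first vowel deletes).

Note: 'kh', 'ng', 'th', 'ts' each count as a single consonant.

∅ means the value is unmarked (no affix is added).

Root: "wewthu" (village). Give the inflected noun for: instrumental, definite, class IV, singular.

Attach definiteness definite ukh- → ukhwewthu.
Attach number singular nga- → ngaukhwewthu.
noun class = class IV: zero marking, form stays ngaukhwewthu.
Attach case instrumental i- → ingaukhwewthu.
Apply vowel harmony: ingaukhwewthu → ungaukhwewthu.
Apply vowel deletion: ungaukhwewthu → ungukhwewthu.

ungukhwewthu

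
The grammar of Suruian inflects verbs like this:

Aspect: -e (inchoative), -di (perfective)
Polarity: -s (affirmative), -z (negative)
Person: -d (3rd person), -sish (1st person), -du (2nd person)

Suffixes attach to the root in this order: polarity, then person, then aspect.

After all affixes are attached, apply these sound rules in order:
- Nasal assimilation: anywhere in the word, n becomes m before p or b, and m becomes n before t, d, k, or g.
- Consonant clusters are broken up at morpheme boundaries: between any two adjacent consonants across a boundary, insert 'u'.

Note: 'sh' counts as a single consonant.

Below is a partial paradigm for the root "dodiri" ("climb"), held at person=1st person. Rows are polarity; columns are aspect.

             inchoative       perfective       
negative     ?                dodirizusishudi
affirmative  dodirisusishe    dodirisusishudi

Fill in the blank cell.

Attach polarity negative -z → dodiriz.
Attach person 1st person -sish → dodirizsish.
Attach aspect inchoative -e → dodirizsishe.
Nasal assimilation: no change.
Apply epenthesis: dodirizsishe → dodirizusishe.

dodirizusishe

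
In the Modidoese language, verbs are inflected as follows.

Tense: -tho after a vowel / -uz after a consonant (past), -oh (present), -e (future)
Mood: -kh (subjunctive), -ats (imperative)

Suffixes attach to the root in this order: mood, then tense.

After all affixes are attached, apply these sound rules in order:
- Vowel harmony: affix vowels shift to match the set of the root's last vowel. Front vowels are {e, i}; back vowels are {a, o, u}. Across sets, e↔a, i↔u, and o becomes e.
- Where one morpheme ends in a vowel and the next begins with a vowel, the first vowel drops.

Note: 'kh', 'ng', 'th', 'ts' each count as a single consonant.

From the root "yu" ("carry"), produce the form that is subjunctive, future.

Attach mood subjunctive -kh → yukh.
Attach tense future -e → yukhe.
Apply vowel harmony: yukhe → yukha.
Vowel deletion: no change.

yukha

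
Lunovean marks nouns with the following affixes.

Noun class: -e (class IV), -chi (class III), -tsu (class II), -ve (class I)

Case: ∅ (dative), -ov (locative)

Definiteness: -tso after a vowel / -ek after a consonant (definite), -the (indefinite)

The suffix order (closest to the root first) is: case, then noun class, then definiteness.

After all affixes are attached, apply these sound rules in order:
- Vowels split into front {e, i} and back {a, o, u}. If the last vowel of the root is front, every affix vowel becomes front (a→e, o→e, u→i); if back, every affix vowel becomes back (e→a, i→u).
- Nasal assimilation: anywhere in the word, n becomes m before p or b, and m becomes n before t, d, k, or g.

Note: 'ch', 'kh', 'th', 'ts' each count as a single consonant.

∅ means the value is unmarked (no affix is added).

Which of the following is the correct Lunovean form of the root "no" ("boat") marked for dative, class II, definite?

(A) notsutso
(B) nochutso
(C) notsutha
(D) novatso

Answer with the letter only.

case = dative: zero marking, form stays no.
Attach noun class class II -tsu → notsu.
Attach definiteness definite -tso (after vowel 'u') → notsutso.
Vowel harmony: no change.
Nasal assimilation: no change.
So the correct form is notsutso, option (A).
(C) notsutha is wrong: it uses indefinite instead of definite for definiteness.
(D) novatso is wrong: it uses class I instead of class II for noun class.
(B) nochutso is wrong: it uses class III instead of class II for noun class.

A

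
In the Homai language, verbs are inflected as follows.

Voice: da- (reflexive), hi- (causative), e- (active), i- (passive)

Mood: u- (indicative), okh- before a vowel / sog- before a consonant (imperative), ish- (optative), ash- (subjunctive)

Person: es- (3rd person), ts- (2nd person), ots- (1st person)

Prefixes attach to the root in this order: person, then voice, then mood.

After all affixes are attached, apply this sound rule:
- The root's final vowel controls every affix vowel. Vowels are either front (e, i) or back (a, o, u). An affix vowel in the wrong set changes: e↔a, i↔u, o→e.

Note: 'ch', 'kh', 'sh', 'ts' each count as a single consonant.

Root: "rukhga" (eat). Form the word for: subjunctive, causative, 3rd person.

Attach person 3rd person es- → esrukhga.
Attach voice causative hi- → hiesrukhga.
Attach mood subjunctive ash- → ashhiesrukhga.
Apply vowel harmony: ashhiesrukhga → ashhuasrukhga.

ashhuasrukhga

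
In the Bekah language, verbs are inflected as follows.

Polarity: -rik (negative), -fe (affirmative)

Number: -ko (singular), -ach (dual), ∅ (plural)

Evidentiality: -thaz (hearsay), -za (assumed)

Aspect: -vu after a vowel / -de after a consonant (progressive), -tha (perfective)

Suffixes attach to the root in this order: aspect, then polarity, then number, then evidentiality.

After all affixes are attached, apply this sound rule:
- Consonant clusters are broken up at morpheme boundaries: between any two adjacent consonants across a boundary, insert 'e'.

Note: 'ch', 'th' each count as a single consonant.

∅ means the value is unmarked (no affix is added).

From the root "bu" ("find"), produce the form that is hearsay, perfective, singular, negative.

Attach aspect perfective -tha → butha.
Attach polarity negative -rik → butharik.
Attach number singular -ko → butharikko.
Attach evidentiality hearsay -thaz → butharikkothaz.
Apply epenthesis: butharikkothaz → butharikekothaz.

butharikekothaz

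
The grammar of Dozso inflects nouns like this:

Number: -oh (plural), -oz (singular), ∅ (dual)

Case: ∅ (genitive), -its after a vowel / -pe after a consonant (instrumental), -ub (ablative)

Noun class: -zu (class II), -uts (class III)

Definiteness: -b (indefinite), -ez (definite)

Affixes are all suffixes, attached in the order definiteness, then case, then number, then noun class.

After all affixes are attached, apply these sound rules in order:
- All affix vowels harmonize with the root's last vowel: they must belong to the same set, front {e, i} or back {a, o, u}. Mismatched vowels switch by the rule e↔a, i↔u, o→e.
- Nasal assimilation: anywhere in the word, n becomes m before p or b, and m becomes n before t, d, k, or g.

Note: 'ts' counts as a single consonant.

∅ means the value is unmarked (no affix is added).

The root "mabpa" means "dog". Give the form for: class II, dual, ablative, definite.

mabpaazubzu

Attach definiteness definite -ez → mabpaez.
Attach case ablative -ub → mabpaezub.
number = dual: zero marking, form stays mabpaezub.
Attach noun class class II -zu → mabpaezubzu.
Apply vowel harmony: mabpaezubzu → mabpaazubzu.
Nasal assimilation: no change.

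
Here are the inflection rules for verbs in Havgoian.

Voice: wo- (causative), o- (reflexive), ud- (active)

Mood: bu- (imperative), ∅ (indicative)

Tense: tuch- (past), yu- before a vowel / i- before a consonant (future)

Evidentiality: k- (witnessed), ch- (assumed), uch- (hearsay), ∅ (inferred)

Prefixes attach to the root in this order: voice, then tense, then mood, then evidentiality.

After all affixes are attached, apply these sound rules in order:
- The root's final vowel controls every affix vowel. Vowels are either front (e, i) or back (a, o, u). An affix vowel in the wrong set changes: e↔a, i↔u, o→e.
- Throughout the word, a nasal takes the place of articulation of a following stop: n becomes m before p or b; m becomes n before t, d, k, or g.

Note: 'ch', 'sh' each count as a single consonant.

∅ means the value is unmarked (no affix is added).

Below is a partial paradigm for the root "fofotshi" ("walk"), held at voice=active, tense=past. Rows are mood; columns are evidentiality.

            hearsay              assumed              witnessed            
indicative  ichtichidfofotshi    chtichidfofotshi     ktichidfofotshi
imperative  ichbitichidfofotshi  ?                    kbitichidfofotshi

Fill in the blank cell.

Attach voice active ud- → udfofotshi.
Attach tense past tuch- → tuchudfofotshi.
Attach mood imperative bu- → butuchudfofotshi.
Attach evidentiality assumed ch- → chbutuchudfofotshi.
Apply vowel harmony: chbutuchudfofotshi → chbitichidfofotshi.
Nasal assimilation: no change.

chbitichidfofotshi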